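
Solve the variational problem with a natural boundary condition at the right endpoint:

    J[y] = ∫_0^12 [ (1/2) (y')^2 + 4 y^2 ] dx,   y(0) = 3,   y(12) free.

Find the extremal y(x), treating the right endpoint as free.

The Lagrangian L = (1/2) (y')^2 + 4 y^2 gives
    ∂L/∂y = 8 y,   ∂L/∂y' = y'.
Euler-Lagrange: y'' − 8 y = 0.
With k = sqrt(8), the general solution is
    y(x) = A cosh(sqrt(8) x) + B sinh(sqrt(8) x).
Fixed left endpoint y(0) = 3 ⇒ A = 3.
The right endpoint x = 12 is free, so the natural (transversality) condition is ∂L/∂y' |_{x=12} = 0, i.e. y'(12) = 0.
Compute y'(x) = A k sinh(k x) + B k cosh(k x), so
    y'(12) = A k sinh(k·12) + B k cosh(k·12) = 0
    ⇒ B = −A tanh(k·12) = − 3 tanh(sqrt(8)·12).
Therefore the extremal is
    y(x) = 3 cosh(sqrt(8) x) − 3 tanh(sqrt(8)·12) sinh(sqrt(8) x).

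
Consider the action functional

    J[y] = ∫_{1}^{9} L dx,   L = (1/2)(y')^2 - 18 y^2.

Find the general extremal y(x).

The Lagrangian is L = (1/2)(y')^2 - 18 y^2.
∂L/∂y = -36y.
∂L/∂y' = y'.
The Euler-Lagrange equation d/dx(∂L/∂y') − ∂L/∂y = 0 becomes:
    y'' + 36 y = 0
General solution: y(x) = A sin(6x) + B cos(6x), where A and B are arbitrary constants fixed by the endpoint conditions.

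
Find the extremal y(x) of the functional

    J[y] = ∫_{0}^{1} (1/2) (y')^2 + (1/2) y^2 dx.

The Lagrangian is L = (1/2) (y')^2 + (1/2) y^2.
Compute ∂L/∂y = y, ∂L/∂y' = y'.
The Euler-Lagrange equation d/dx(∂L/∂y') − ∂L/∂y = 0 reduces to
    y'' − y = 0.
Its general solution is
    y(x) = A e^x + B e^(−x),
with A, B fixed by the endpoint conditions.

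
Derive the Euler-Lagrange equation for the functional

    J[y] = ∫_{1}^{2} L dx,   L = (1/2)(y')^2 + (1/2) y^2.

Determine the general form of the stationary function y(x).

The Lagrangian is L = (1/2)(y')^2 + (1/2) y^2.
∂L/∂y = y.
∂L/∂y' = y'.
The Euler-Lagrange equation d/dx(∂L/∂y') − ∂L/∂y = 0 becomes:
    y'' - y = 0
General solution: y(x) = A e^x + B e^(-x), where A and B are arbitrary constants fixed by the endpoint conditions.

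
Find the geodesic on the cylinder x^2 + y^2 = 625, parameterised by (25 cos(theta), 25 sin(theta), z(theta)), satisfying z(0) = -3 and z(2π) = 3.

Parameterise the cylinder of radius R = 25 as
    r(θ) = (25 cos θ, 25 sin θ, z(θ)).
The arc-length element is
    ds = sqrt(625 + (dz/dθ)^2) dθ,
so the Lagrangian is L = sqrt(625 + z'^2).
L depends on z' only, not on z or θ, so ∂L/∂z = 0 and
    ∂L/∂z' = z' / sqrt(625 + z'^2).
The Euler-Lagrange equation gives
    d/dθ( z' / sqrt(625 + z'^2) ) = 0,
so z' is constant. Integrating once:
    z(θ) = a θ + b,
a helix on the cylinder (a straight line when the cylinder is unrolled). The constants a, b are determined by the endpoint conditions.
With endpoint conditions z(0) = -3 and z(2π) = 3: from z(0) = b we get b = -3, and a·2π + -3 = 3 gives a = 3/π, so
    z(θ) = (3/π) θ − 3.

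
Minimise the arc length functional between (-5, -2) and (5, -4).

Arc-length functional: J[y] = ∫ sqrt(1 + (y')^2) dx.
Lagrangian L = sqrt(1 + (y')^2) has no explicit y dependence, so ∂L/∂y = 0 and the Euler-Lagrange equation gives
    d/dx( y' / sqrt(1 + (y')^2) ) = 0  ⇒  y' / sqrt(1 + (y')^2) = const.
Hence y' is constant, so y(x) is affine.
Fitting the endpoints (-5, -2) and (5, -4):
    slope m = ((-4) − (-2)) / (5 − (-5)) = -1/5,
    intercept c = (-2) − m·(-5) = -3.
Extremal: y(x) = (-1/5) x - 3.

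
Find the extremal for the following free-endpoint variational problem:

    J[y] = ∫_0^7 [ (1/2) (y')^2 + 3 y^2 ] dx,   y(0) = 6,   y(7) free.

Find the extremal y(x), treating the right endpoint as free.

The Lagrangian L = (1/2) (y')^2 + 3 y^2 gives
    ∂L/∂y = 6 y,   ∂L/∂y' = y'.
Euler-Lagrange: y'' − 6 y = 0.
With k = sqrt(6), the general solution is
    y(x) = A cosh(sqrt(6) x) + B sinh(sqrt(6) x).
Fixed left endpoint y(0) = 6 ⇒ A = 6.
The right endpoint x = 7 is free, so the natural (transversality) condition is ∂L/∂y' |_{x=7} = 0, i.e. y'(7) = 0.
Compute y'(x) = A k sinh(k x) + B k cosh(k x), so
    y'(7) = A k sinh(k·7) + B k cosh(k·7) = 0
    ⇒ B = −A tanh(k·7) = − 6 tanh(sqrt(6)·7).
Therefore the extremal is
    y(x) = 6 cosh(sqrt(6) x) − 6 tanh(sqrt(6)·7) sinh(sqrt(6) x).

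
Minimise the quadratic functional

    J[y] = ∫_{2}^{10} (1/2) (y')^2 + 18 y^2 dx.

The Lagrangian is L = (1/2) (y')^2 + 18 y^2.
Compute ∂L/∂y = 36y, ∂L/∂y' = y'.
The Euler-Lagrange equation d/dx(∂L/∂y') − ∂L/∂y = 0 reduces to
    y'' − 36 y = 0.
Its general solution is
    y(x) = A e^(6x) + B e^(−6x),
with A, B fixed by the endpoint conditions.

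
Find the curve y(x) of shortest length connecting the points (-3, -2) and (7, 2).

Arc-length functional: J[y] = ∫ sqrt(1 + (y')^2) dx.
Lagrangian L = sqrt(1 + (y')^2) has no explicit y dependence, so ∂L/∂y = 0 and the Euler-Lagrange equation gives
    d/dx( y' / sqrt(1 + (y')^2) ) = 0  ⇒  y' / sqrt(1 + (y')^2) = const.
Hence y' is constant, so y(x) is affine.
Fitting the endpoints (-3, -2) and (7, 2):
    slope m = (2 − (-2)) / (7 − (-3)) = 2/5,
    intercept c = (-2) − m·(-3) = -4/5.
Extremal: y(x) = (2/5) x - 4/5.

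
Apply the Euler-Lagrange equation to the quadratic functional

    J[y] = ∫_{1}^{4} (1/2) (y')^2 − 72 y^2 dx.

The Lagrangian is L = (1/2) (y')^2 − 72 y^2.
Compute ∂L/∂y = -144y, ∂L/∂y' = y'.
The Euler-Lagrange equation d/dx(∂L/∂y') − ∂L/∂y = 0 reduces to
    y'' + 144 y = 0.
Its general solution is
    y(x) = A sin(12x) + B cos(12x),
with A, B fixed by the endpoint conditions.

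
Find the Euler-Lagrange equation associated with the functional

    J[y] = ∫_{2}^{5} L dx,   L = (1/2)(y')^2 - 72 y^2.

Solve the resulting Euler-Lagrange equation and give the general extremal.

The Lagrangian is L = (1/2)(y')^2 - 72 y^2.
∂L/∂y = -144y.
∂L/∂y' = y'.
The Euler-Lagrange equation d/dx(∂L/∂y') − ∂L/∂y = 0 becomes:
    y'' + 144 y = 0
General solution: y(x) = A sin(12x) + B cos(12x), where A and B are arbitrary constants fixed by the endpoint conditions.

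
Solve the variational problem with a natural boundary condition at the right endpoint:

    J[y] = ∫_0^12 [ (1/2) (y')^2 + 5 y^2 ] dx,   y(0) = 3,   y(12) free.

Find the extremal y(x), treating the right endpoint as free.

The Lagrangian L = (1/2) (y')^2 + 5 y^2 gives
    ∂L/∂y = 10 y,   ∂L/∂y' = y'.
Euler-Lagrange: y'' − 10 y = 0.
With k = sqrt(10), the general solution is
    y(x) = A cosh(sqrt(10) x) + B sinh(sqrt(10) x).
Fixed left endpoint y(0) = 3 ⇒ A = 3.
The right endpoint x = 12 is free, so the natural (transversality) condition is ∂L/∂y' |_{x=12} = 0, i.e. y'(12) = 0.
Compute y'(x) = A k sinh(k x) + B k cosh(k x), so
    y'(12) = A k sinh(k·12) + B k cosh(k·12) = 0
    ⇒ B = −A tanh(k·12) = − 3 tanh(sqrt(10)·12).
Therefore the extremal is
    y(x) = 3 cosh(sqrt(10) x) − 3 tanh(sqrt(10)·12) sinh(sqrt(10) x).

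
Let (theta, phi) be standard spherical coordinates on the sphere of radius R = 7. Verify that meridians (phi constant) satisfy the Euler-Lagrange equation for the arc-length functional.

On the sphere of radius R = 7 with spherical coordinates (θ, φ), the induced metric is
    ds^2 = 49(dθ^2 + sin^2(θ) dφ^2).
Using θ as the parameter, the arc-length functional becomes
    J[φ] = ∫ 7 sqrt(1 + sin^2(θ) (dφ/dθ)^2) dθ.
So L = 7 sqrt(1 + sin^2(θ) φ'^2). Compute
    ∂L/∂φ = 0  (L has no explicit φ dependence),
    ∂L/∂φ' = 7 sin^2(θ) φ' / sqrt(1 + sin^2(θ) φ'^2).
For the candidate φ(θ) = c (constant), φ' = 0, so ∂L/∂φ' evaluated along the candidate vanishes, and ∂L/∂φ is identically zero. Hence
    d/dθ(∂L/∂φ') − ∂L/∂φ = 0
is satisfied. Therefore meridians φ = const are extremals of arc length — they are geodesics on the sphere.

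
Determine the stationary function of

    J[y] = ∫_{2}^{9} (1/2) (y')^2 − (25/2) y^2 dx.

The Lagrangian is L = (1/2) (y')^2 − (25/2) y^2.
Compute ∂L/∂y = -25y, ∂L/∂y' = y'.
The Euler-Lagrange equation d/dx(∂L/∂y') − ∂L/∂y = 0 reduces to
    y'' + 25 y = 0.
Its general solution is
    y(x) = A sin(5x) + B cos(5x),
with A, B fixed by the endpoint conditions.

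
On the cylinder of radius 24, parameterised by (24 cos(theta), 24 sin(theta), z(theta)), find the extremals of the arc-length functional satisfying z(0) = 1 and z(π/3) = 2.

Parameterise the cylinder of radius R = 24 as
    r(θ) = (24 cos θ, 24 sin θ, z(θ)).
The arc-length element is
    ds = sqrt(576 + (dz/dθ)^2) dθ,
so the Lagrangian is L = sqrt(576 + z'^2).
L depends on z' only, not on z or θ, so ∂L/∂z = 0 and
    ∂L/∂z' = z' / sqrt(576 + z'^2).
The Euler-Lagrange equation gives
    d/dθ( z' / sqrt(576 + z'^2) ) = 0,
so z' is constant. Integrating once:
    z(θ) = a θ + b,
a helix on the cylinder (a straight line when the cylinder is unrolled). The constants a, b are determined by the endpoint conditions.
With endpoint conditions z(0) = 1 and z(π/3) = 2: from z(0) = b we get b = 1, and a·π/3 + 1 = 2 gives a = 3/π, so
    z(θ) = (3/π) θ + 1.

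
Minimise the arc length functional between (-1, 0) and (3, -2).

Arc-length functional: J[y] = ∫ sqrt(1 + (y')^2) dx.
Lagrangian L = sqrt(1 + (y')^2) has no explicit y dependence, so ∂L/∂y = 0 and the Euler-Lagrange equation gives
    d/dx( y' / sqrt(1 + (y')^2) ) = 0  ⇒  y' / sqrt(1 + (y')^2) = const.
Hence y' is constant, so y(x) is affine.
Fitting the endpoints (-1, 0) and (3, -2):
    slope m = ((-2) − 0) / (3 − (-1)) = -1/2,
    intercept c = 0 − m·(-1) = -1/2.
Extremal: y(x) = (-1/2) x - 1/2.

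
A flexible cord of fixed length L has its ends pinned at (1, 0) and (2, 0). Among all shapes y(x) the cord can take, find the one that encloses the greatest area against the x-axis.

Set up the augmented Lagrangian using a multiplier λ for the length constraint:
    F(y, y') = y − λ sqrt(1 + y'^2).
F has no explicit x dependence, so the Beltrami identity yields a first integral
    F − y' ∂F/∂y' = C.
Compute ∂F/∂y' = −λ y' / sqrt(1 + y'^2). Then
    y − λ sqrt(1 + y'^2) + λ y'^2 / sqrt(1 + y'^2) = C
    ⇒  y − λ / sqrt(1 + y'^2) = C.
Solving for y' and integrating gives
    (x − a)^2 + (y − b)^2 = λ^2,
a circular arc of radius λ. The constants a, b are determined by the endpoint conditions y(1) = y(2) = 0, and λ is fixed implicitly by the length constraint
    ∫_{1}^{2} sqrt(1 + y'^2) dx = L.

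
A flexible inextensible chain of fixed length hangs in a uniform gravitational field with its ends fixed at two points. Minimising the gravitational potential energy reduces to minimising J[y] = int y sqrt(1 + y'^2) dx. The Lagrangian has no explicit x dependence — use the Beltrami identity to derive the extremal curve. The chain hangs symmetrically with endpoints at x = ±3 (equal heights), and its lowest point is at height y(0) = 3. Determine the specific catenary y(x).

The Lagrangian L(y, y') = y sqrt(1 + y'^2) has no explicit x dependence, so the Beltrami identity applies:
    L − y' ∂L/∂y' = C.
Compute ∂L/∂y' = y · y' / sqrt(1 + y'^2). Then
    L − y' ∂L/∂y'
    = y sqrt(1 + y'^2) − y · y'^2 / sqrt(1 + y'^2)
    = y (1 + y'^2 − y'^2) / sqrt(1 + y'^2)
    = y / sqrt(1 + y'^2) = C.
Squaring gives y^2 = C^2 (1 + y'^2), i.e.
    y'^2 = y^2 / C^2 − 1.
Separating variables,
    dy / sqrt(y^2 − C^2) = dx / C,
and integrating gives arccosh(y / C) = (x − a)/C, so
    y(x) = C cosh((x − a)/C),
the catenary. The constants C and a are fixed by the two endpoint conditions (and, for the hanging-chain problem, the length constraint selects C).
Now fit the given data. The endpoints x = ±3 are symmetric at equal height, so the catenary is even about its minimum: a = 0 and y(x) = C cosh(x/C). The lowest point is y(0) = C cosh(0) = C, and we are told y(0) = 3, so C = 3. Therefore
    y(x) = 3 cosh(x/3),
and at the endpoints
    y(±3) = 3 cosh(3/3).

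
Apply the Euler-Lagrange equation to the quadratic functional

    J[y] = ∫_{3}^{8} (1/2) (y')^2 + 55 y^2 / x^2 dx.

The Lagrangian is L = (1/2) (y')^2 + 55 y^2 / x^2.
Compute ∂L/∂y = 110y/x^2, ∂L/∂y' = y'.
The Euler-Lagrange equation d/dx(∂L/∂y') − ∂L/∂y = 0 reduces to
    y'' − 110/x^2 · y = 0  (x > 0).
Its general solution is
    y(x) = A x^11 + B x^(-10),
with A, B fixed by the endpoint conditions.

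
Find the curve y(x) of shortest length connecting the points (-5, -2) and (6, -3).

Arc-length functional: J[y] = ∫ sqrt(1 + (y')^2) dx.
Lagrangian L = sqrt(1 + (y')^2) has no explicit y dependence, so ∂L/∂y = 0 and the Euler-Lagrange equation gives
    d/dx( y' / sqrt(1 + (y')^2) ) = 0  ⇒  y' / sqrt(1 + (y')^2) = const.
Hence y' is constant, so y(x) is affine.
Fitting the endpoints (-5, -2) and (6, -3):
    slope m = ((-3) − (-2)) / (6 − (-5)) = -1/11,
    intercept c = (-2) − m·(-5) = -27/11.
Extremal: y(x) = (-1/11) x - 27/11.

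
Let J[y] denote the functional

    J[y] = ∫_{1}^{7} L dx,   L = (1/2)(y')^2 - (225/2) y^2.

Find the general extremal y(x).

The Lagrangian is L = (1/2)(y')^2 - (225/2) y^2.
∂L/∂y = -225y.
∂L/∂y' = y'.
The Euler-Lagrange equation d/dx(∂L/∂y') − ∂L/∂y = 0 becomes:
    y'' + 225 y = 0
General solution: y(x) = A sin(15x) + B cos(15x), where A and B are arbitrary constants fixed by the endpoint conditions.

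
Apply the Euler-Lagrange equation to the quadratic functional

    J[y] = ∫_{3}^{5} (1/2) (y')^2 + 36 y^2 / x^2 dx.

The Lagrangian is L = (1/2) (y')^2 + 36 y^2 / x^2.
Compute ∂L/∂y = 72y/x^2, ∂L/∂y' = y'.
The Euler-Lagrange equation d/dx(∂L/∂y') − ∂L/∂y = 0 reduces to
    y'' − 72/x^2 · y = 0  (x > 0).
Its general solution is
    y(x) = A x^9 + B x^(-8),
with A, B fixed by the endpoint conditions.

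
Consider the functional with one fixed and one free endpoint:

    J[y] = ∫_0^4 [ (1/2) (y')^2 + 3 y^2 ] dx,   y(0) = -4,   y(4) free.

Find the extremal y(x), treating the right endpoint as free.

The Lagrangian L = (1/2) (y')^2 + 3 y^2 gives
    ∂L/∂y = 6 y,   ∂L/∂y' = y'.
Euler-Lagrange: y'' − 6 y = 0.
With k = sqrt(6), the general solution is
    y(x) = A cosh(sqrt(6) x) + B sinh(sqrt(6) x).
Fixed left endpoint y(0) = -4 ⇒ A = -4.
The right endpoint x = 4 is free, so the natural (transversality) condition is ∂L/∂y' |_{x=4} = 0, i.e. y'(4) = 0.
Compute y'(x) = A k sinh(k x) + B k cosh(k x), so
    y'(4) = A k sinh(k·4) + B k cosh(k·4) = 0
    ⇒ B = −A tanh(k·4) = 4 tanh(sqrt(6)·4).
Therefore the extremal is
    y(x) = −4 cosh(sqrt(6) x) + 4 tanh(sqrt(6)·4) sinh(sqrt(6) x).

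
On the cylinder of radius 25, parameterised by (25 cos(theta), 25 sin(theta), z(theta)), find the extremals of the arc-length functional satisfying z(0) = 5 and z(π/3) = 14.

Parameterise the cylinder of radius R = 25 as
    r(θ) = (25 cos θ, 25 sin θ, z(θ)).
The arc-length element is
    ds = sqrt(625 + (dz/dθ)^2) dθ,
so the Lagrangian is L = sqrt(625 + z'^2).
L depends on z' only, not on z or θ, so ∂L/∂z = 0 and
    ∂L/∂z' = z' / sqrt(625 + z'^2).
The Euler-Lagrange equation gives
    d/dθ( z' / sqrt(625 + z'^2) ) = 0,
so z' is constant. Integrating once:
    z(θ) = a θ + b,
a helix on the cylinder (a straight line when the cylinder is unrolled). The constants a, b are determined by the endpoint conditions.
With endpoint conditions z(0) = 5 and z(π/3) = 14: from z(0) = b we get b = 5, and a·π/3 + 5 = 14 gives a = 27/π, so
    z(θ) = (27/π) θ + 5.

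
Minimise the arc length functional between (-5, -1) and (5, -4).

Arc-length functional: J[y] = ∫ sqrt(1 + (y')^2) dx.
Lagrangian L = sqrt(1 + (y')^2) has no explicit y dependence, so ∂L/∂y = 0 and the Euler-Lagrange equation gives
    d/dx( y' / sqrt(1 + (y')^2) ) = 0  ⇒  y' / sqrt(1 + (y')^2) = const.
Hence y' is constant, so y(x) is affine.
Fitting the endpoints (-5, -1) and (5, -4):
    slope m = ((-4) − (-1)) / (5 − (-5)) = -3/10,
    intercept c = (-1) − m·(-5) = -5/2.
Extremal: y(x) = (-3/10) x - 5/2.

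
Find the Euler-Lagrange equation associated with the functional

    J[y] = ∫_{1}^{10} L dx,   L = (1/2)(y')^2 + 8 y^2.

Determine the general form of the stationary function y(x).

The Lagrangian is L = (1/2)(y')^2 + 8 y^2.
∂L/∂y = 16y.
∂L/∂y' = y'.
The Euler-Lagrange equation d/dx(∂L/∂y') − ∂L/∂y = 0 becomes:
    y'' - 16 y = 0
General solution: y(x) = A e^(4x) + B e^(-4x), where A and B are arbitrary constants fixed by the endpoint conditions.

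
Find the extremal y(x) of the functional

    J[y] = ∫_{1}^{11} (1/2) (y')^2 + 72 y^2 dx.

The Lagrangian is L = (1/2) (y')^2 + 72 y^2.
Compute ∂L/∂y = 144y, ∂L/∂y' = y'.
The Euler-Lagrange equation d/dx(∂L/∂y') − ∂L/∂y = 0 reduces to
    y'' − 144 y = 0.
Its general solution is
    y(x) = A e^(12x) + B e^(−12x),
with A, B fixed by the endpoint conditions.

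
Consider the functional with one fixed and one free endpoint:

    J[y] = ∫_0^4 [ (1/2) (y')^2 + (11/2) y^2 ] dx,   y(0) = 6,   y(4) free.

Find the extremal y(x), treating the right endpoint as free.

The Lagrangian L = (1/2) (y')^2 + (11/2) y^2 gives
    ∂L/∂y = 11 y,   ∂L/∂y' = y'.
Euler-Lagrange: y'' − 11 y = 0.
With k = sqrt(11), the general solution is
    y(x) = A cosh(sqrt(11) x) + B sinh(sqrt(11) x).
Fixed left endpoint y(0) = 6 ⇒ A = 6.
The right endpoint x = 4 is free, so the natural (transversality) condition is ∂L/∂y' |_{x=4} = 0, i.e. y'(4) = 0.
Compute y'(x) = A k sinh(k x) + B k cosh(k x), so
    y'(4) = A k sinh(k·4) + B k cosh(k·4) = 0
    ⇒ B = −A tanh(k·4) = − 6 tanh(sqrt(11)·4).
Therefore the extremal is
    y(x) = 6 cosh(sqrt(11) x) − 6 tanh(sqrt(11)·4) sinh(sqrt(11) x).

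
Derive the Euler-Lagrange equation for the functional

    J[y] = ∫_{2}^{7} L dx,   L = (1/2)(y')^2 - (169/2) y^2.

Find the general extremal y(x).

The Lagrangian is L = (1/2)(y')^2 - (169/2) y^2.
∂L/∂y = -169y.
∂L/∂y' = y'.
The Euler-Lagrange equation d/dx(∂L/∂y') − ∂L/∂y = 0 becomes:
    y'' + 169 y = 0
General solution: y(x) = A sin(13x) + B cos(13x), where A and B are arbitrary constants fixed by the endpoint conditions.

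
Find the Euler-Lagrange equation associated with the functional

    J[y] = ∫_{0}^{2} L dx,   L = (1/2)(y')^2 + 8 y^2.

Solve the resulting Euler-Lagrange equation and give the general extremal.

The Lagrangian is L = (1/2)(y')^2 + 8 y^2.
∂L/∂y = 16y.
∂L/∂y' = y'.
The Euler-Lagrange equation d/dx(∂L/∂y') − ∂L/∂y = 0 becomes:
    y'' - 16 y = 0
General solution: y(x) = A e^(4x) + B e^(-4x), where A and B are arbitrary constants fixed by the endpoint conditions.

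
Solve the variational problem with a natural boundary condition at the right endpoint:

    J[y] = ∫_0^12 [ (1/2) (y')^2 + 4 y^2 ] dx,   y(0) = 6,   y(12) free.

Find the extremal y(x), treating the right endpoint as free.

The Lagrangian L = (1/2) (y')^2 + 4 y^2 gives
    ∂L/∂y = 8 y,   ∂L/∂y' = y'.
Euler-Lagrange: y'' − 8 y = 0.
With k = sqrt(8), the general solution is
    y(x) = A cosh(sqrt(8) x) + B sinh(sqrt(8) x).
Fixed left endpoint y(0) = 6 ⇒ A = 6.
The right endpoint x = 12 is free, so the natural (transversality) condition is ∂L/∂y' |_{x=12} = 0, i.e. y'(12) = 0.
Compute y'(x) = A k sinh(k x) + B k cosh(k x), so
    y'(12) = A k sinh(k·12) + B k cosh(k·12) = 0
    ⇒ B = −A tanh(k·12) = − 6 tanh(sqrt(8)·12).
Therefore the extremal is
    y(x) = 6 cosh(sqrt(8) x) − 6 tanh(sqrt(8)·12) sinh(sqrt(8) x).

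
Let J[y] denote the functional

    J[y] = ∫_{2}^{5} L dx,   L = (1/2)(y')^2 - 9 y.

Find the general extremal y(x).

The Lagrangian is L = (1/2)(y')^2 - 9 y.
∂L/∂y = -9.
∂L/∂y' = y'.
The Euler-Lagrange equation d/dx(∂L/∂y') − ∂L/∂y = 0 becomes:
    y'' + 9 = 0
General solution: y(x) = -(9/2) x^2 + A x + B, where A and B are arbitrary constants fixed by the endpoint conditions.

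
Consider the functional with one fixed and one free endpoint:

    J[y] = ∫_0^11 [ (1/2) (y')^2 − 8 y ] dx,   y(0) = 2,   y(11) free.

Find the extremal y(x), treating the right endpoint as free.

The Lagrangian L = (1/2) (y')^2 − 8 y gives
    ∂L/∂y = −8,   ∂L/∂y' = y'.
Euler-Lagrange: d/dx(y') − (−8) = 0, i.e. y'' + 8 = 0, so
    y(x) = −(8/2) x^2 + C1 x + C2.
Fixed left endpoint y(0) = 2 ⇒ C2 = 2.
The right endpoint x = 11 is free, so the natural (transversality) condition is ∂L/∂y' |_{x=11} = 0, i.e. y'(11) = 0.
Compute y'(x) = −8 x + C1, so y'(11) = −88 + C1 = 0 ⇒ C1 = 88.
Therefore the extremal is
    y(x) = −4 x^2 + 88 x + 2.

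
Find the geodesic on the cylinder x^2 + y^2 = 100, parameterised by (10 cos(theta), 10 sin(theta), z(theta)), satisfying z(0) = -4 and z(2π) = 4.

Parameterise the cylinder of radius R = 10 as
    r(θ) = (10 cos θ, 10 sin θ, z(θ)).
The arc-length element is
    ds = sqrt(100 + (dz/dθ)^2) dθ,
so the Lagrangian is L = sqrt(100 + z'^2).
L depends on z' only, not on z or θ, so ∂L/∂z = 0 and
    ∂L/∂z' = z' / sqrt(100 + z'^2).
The Euler-Lagrange equation gives
    d/dθ( z' / sqrt(100 + z'^2) ) = 0,
so z' is constant. Integrating once:
    z(θ) = a θ + b,
a helix on the cylinder (a straight line when the cylinder is unrolled). The constants a, b are determined by the endpoint conditions.
With endpoint conditions z(0) = -4 and z(2π) = 4: from z(0) = b we get b = -4, and a·2π + -4 = 4 gives a = 4/π, so
    z(θ) = (4/π) θ − 4.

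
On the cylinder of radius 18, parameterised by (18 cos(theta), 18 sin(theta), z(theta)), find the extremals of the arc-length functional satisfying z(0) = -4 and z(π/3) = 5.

Parameterise the cylinder of radius R = 18 as
    r(θ) = (18 cos θ, 18 sin θ, z(θ)).
The arc-length element is
    ds = sqrt(324 + (dz/dθ)^2) dθ,
so the Lagrangian is L = sqrt(324 + z'^2).
L depends on z' only, not on z or θ, so ∂L/∂z = 0 and
    ∂L/∂z' = z' / sqrt(324 + z'^2).
The Euler-Lagrange equation gives
    d/dθ( z' / sqrt(324 + z'^2) ) = 0,
so z' is constant. Integrating once:
    z(θ) = a θ + b,
a helix on the cylinder (a straight line when the cylinder is unrolled). The constants a, b are determined by the endpoint conditions.
With endpoint conditions z(0) = -4 and z(π/3) = 5: from z(0) = b we get b = -4, and a·π/3 + -4 = 5 gives a = 27/π, so
    z(θ) = (27/π) θ − 4.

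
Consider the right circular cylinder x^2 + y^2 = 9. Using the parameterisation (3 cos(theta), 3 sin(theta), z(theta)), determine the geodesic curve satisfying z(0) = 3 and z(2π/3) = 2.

Parameterise the cylinder of radius R = 3 as
    r(θ) = (3 cos θ, 3 sin θ, z(θ)).
The arc-length element is
    ds = sqrt(9 + (dz/dθ)^2) dθ,
so the Lagrangian is L = sqrt(9 + z'^2).
L depends on z' only, not on z or θ, so ∂L/∂z = 0 and
    ∂L/∂z' = z' / sqrt(9 + z'^2).
The Euler-Lagrange equation gives
    d/dθ( z' / sqrt(9 + z'^2) ) = 0,
so z' is constant. Integrating once:
    z(θ) = a θ + b,
a helix on the cylinder (a straight line when the cylinder is unrolled). The constants a, b are determined by the endpoint conditions.
With endpoint conditions z(0) = 3 and z(2π/3) = 2: from z(0) = b we get b = 3, and a·2π/3 + 3 = 2 gives a = -3/(2π), so
    z(θ) = (-3/(2π)) θ + 3.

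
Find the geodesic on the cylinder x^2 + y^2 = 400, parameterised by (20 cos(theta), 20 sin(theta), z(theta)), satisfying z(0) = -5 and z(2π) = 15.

Parameterise the cylinder of radius R = 20 as
    r(θ) = (20 cos θ, 20 sin θ, z(θ)).
The arc-length element is
    ds = sqrt(400 + (dz/dθ)^2) dθ,
so the Lagrangian is L = sqrt(400 + z'^2).
L depends on z' only, not on z or θ, so ∂L/∂z = 0 and
    ∂L/∂z' = z' / sqrt(400 + z'^2).
The Euler-Lagrange equation gives
    d/dθ( z' / sqrt(400 + z'^2) ) = 0,
so z' is constant. Integrating once:
    z(θ) = a θ + b,
a helix on the cylinder (a straight line when the cylinder is unrolled). The constants a, b are determined by the endpoint conditions.
With endpoint conditions z(0) = -5 and z(2π) = 15: from z(0) = b we get b = -5, and a·2π + -5 = 15 gives a = 10/π, so
    z(θ) = (10/π) θ − 5.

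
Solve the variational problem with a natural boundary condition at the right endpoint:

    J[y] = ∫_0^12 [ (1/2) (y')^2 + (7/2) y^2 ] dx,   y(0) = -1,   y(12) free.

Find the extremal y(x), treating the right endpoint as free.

The Lagrangian L = (1/2) (y')^2 + (7/2) y^2 gives
    ∂L/∂y = 7 y,   ∂L/∂y' = y'.
Euler-Lagrange: y'' − 7 y = 0.
With k = sqrt(7), the general solution is
    y(x) = A cosh(sqrt(7) x) + B sinh(sqrt(7) x).
Fixed left endpoint y(0) = -1 ⇒ A = -1.
The right endpoint x = 12 is free, so the natural (transversality) condition is ∂L/∂y' |_{x=12} = 0, i.e. y'(12) = 0.
Compute y'(x) = A k sinh(k x) + B k cosh(k x), so
    y'(12) = A k sinh(k·12) + B k cosh(k·12) = 0
    ⇒ B = −A tanh(k·12) = tanh(sqrt(7)·12).
Therefore the extremal is
    y(x) = −cosh(sqrt(7) x) + tanh(sqrt(7)·12) sinh(sqrt(7) x).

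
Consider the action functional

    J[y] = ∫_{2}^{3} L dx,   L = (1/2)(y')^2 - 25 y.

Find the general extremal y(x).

The Lagrangian is L = (1/2)(y')^2 - 25 y.
∂L/∂y = -25.
∂L/∂y' = y'.
The Euler-Lagrange equation d/dx(∂L/∂y') − ∂L/∂y = 0 becomes:
    y'' + 25 = 0
General solution: y(x) = -(25/2) x^2 + A x + B, where A and B are arbitrary constants fixed by the endpoint conditions.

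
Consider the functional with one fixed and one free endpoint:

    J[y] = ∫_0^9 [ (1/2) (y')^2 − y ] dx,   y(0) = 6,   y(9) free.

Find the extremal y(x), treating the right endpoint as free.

The Lagrangian L = (1/2) (y')^2 − y gives
    ∂L/∂y = −1,   ∂L/∂y' = y'.
Euler-Lagrange: d/dx(y') − (−1) = 0, i.e. y'' + 1 = 0, so
    y(x) = −(1/2) x^2 + C1 x + C2.
Fixed left endpoint y(0) = 6 ⇒ C2 = 6.
The right endpoint x = 9 is free, so the natural (transversality) condition is ∂L/∂y' |_{x=9} = 0, i.e. y'(9) = 0.
Compute y'(x) = −1 x + C1, so y'(9) = −9 + C1 = 0 ⇒ C1 = 9.
Therefore the extremal is
    y(x) = −x^2/2 + 9 x + 6.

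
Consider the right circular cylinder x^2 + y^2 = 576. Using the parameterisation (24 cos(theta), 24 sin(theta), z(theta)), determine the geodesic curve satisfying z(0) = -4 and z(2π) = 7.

Parameterise the cylinder of radius R = 24 as
    r(θ) = (24 cos θ, 24 sin θ, z(θ)).
The arc-length element is
    ds = sqrt(576 + (dz/dθ)^2) dθ,
so the Lagrangian is L = sqrt(576 + z'^2).
L depends on z' only, not on z or θ, so ∂L/∂z = 0 and
    ∂L/∂z' = z' / sqrt(576 + z'^2).
The Euler-Lagrange equation gives
    d/dθ( z' / sqrt(576 + z'^2) ) = 0,
so z' is constant. Integrating once:
    z(θ) = a θ + b,
a helix on the cylinder (a straight line when the cylinder is unrolled). The constants a, b are determined by the endpoint conditions.
With endpoint conditions z(0) = -4 and z(2π) = 7: from z(0) = b we get b = -4, and a·2π + -4 = 7 gives a = 11/(2π), so
    z(θ) = (11/(2π)) θ − 4.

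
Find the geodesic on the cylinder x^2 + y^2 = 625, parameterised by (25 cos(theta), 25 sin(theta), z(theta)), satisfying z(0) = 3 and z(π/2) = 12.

Parameterise the cylinder of radius R = 25 as
    r(θ) = (25 cos θ, 25 sin θ, z(θ)).
The arc-length element is
    ds = sqrt(625 + (dz/dθ)^2) dθ,
so the Lagrangian is L = sqrt(625 + z'^2).
L depends on z' only, not on z or θ, so ∂L/∂z = 0 and
    ∂L/∂z' = z' / sqrt(625 + z'^2).
The Euler-Lagrange equation gives
    d/dθ( z' / sqrt(625 + z'^2) ) = 0,
so z' is constant. Integrating once:
    z(θ) = a θ + b,
a helix on the cylinder (a straight line when the cylinder is unrolled). The constants a, b are determined by the endpoint conditions.
With endpoint conditions z(0) = 3 and z(π/2) = 12: from z(0) = b we get b = 3, and a·π/2 + 3 = 12 gives a = 18/π, so
    z(θ) = (18/π) θ + 3.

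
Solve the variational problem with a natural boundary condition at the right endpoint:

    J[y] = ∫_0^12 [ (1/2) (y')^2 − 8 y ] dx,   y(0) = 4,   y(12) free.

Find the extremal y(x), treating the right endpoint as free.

The Lagrangian L = (1/2) (y')^2 − 8 y gives
    ∂L/∂y = −8,   ∂L/∂y' = y'.
Euler-Lagrange: d/dx(y') − (−8) = 0, i.e. y'' + 8 = 0, so
    y(x) = −(8/2) x^2 + C1 x + C2.
Fixed left endpoint y(0) = 4 ⇒ C2 = 4.
The right endpoint x = 12 is free, so the natural (transversality) condition is ∂L/∂y' |_{x=12} = 0, i.e. y'(12) = 0.
Compute y'(x) = −8 x + C1, so y'(12) = −96 + C1 = 0 ⇒ C1 = 96.
Therefore the extremal is
    y(x) = −4 x^2 + 96 x + 4.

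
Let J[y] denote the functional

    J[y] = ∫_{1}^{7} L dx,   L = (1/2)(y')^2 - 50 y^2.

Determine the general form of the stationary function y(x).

The Lagrangian is L = (1/2)(y')^2 - 50 y^2.
∂L/∂y = -100y.
∂L/∂y' = y'.
The Euler-Lagrange equation d/dx(∂L/∂y') − ∂L/∂y = 0 becomes:
    y'' + 100 y = 0
General solution: y(x) = A sin(10x) + B cos(10x), where A and B are arbitrary constants fixed by the endpoint conditions.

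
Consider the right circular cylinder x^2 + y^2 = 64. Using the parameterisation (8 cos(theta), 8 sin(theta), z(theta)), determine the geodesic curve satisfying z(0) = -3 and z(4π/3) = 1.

Parameterise the cylinder of radius R = 8 as
    r(θ) = (8 cos θ, 8 sin θ, z(θ)).
The arc-length element is
    ds = sqrt(64 + (dz/dθ)^2) dθ,
so the Lagrangian is L = sqrt(64 + z'^2).
L depends on z' only, not on z or θ, so ∂L/∂z = 0 and
    ∂L/∂z' = z' / sqrt(64 + z'^2).
The Euler-Lagrange equation gives
    d/dθ( z' / sqrt(64 + z'^2) ) = 0,
so z' is constant. Integrating once:
    z(θ) = a θ + b,
a helix on the cylinder (a straight line when the cylinder is unrolled). The constants a, b are determined by the endpoint conditions.
With endpoint conditions z(0) = -3 and z(4π/3) = 1: from z(0) = b we get b = -3, and a·4π/3 + -3 = 1 gives a = 3/π, so
    z(θ) = (3/π) θ − 3.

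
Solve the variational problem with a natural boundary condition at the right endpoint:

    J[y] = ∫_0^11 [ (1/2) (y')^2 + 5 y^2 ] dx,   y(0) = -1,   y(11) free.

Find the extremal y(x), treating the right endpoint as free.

The Lagrangian L = (1/2) (y')^2 + 5 y^2 gives
    ∂L/∂y = 10 y,   ∂L/∂y' = y'.
Euler-Lagrange: y'' − 10 y = 0.
With k = sqrt(10), the general solution is
    y(x) = A cosh(sqrt(10) x) + B sinh(sqrt(10) x).
Fixed left endpoint y(0) = -1 ⇒ A = -1.
The right endpoint x = 11 is free, so the natural (transversality) condition is ∂L/∂y' |_{x=11} = 0, i.e. y'(11) = 0.
Compute y'(x) = A k sinh(k x) + B k cosh(k x), so
    y'(11) = A k sinh(k·11) + B k cosh(k·11) = 0
    ⇒ B = −A tanh(k·11) = tanh(sqrt(10)·11).
Therefore the extremal is
    y(x) = −cosh(sqrt(10) x) + tanh(sqrt(10)·11) sinh(sqrt(10) x).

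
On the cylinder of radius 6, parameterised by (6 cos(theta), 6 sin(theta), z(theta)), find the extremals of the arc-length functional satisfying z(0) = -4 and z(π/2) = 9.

Parameterise the cylinder of radius R = 6 as
    r(θ) = (6 cos θ, 6 sin θ, z(θ)).
The arc-length element is
    ds = sqrt(36 + (dz/dθ)^2) dθ,
so the Lagrangian is L = sqrt(36 + z'^2).
L depends on z' only, not on z or θ, so ∂L/∂z = 0 and
    ∂L/∂z' = z' / sqrt(36 + z'^2).
The Euler-Lagrange equation gives
    d/dθ( z' / sqrt(36 + z'^2) ) = 0,
so z' is constant. Integrating once:
    z(θ) = a θ + b,
a helix on the cylinder (a straight line when the cylinder is unrolled). The constants a, b are determined by the endpoint conditions.
With endpoint conditions z(0) = -4 and z(π/2) = 9: from z(0) = b we get b = -4, and a·π/2 + -4 = 9 gives a = 26/π, so
    z(θ) = (26/π) θ − 4.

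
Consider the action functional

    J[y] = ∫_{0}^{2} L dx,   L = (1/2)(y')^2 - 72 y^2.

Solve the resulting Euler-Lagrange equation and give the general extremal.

The Lagrangian is L = (1/2)(y')^2 - 72 y^2.
∂L/∂y = -144y.
∂L/∂y' = y'.
The Euler-Lagrange equation d/dx(∂L/∂y') − ∂L/∂y = 0 becomes:
    y'' + 144 y = 0
General solution: y(x) = A sin(12x) + B cos(12x), where A and B are arbitrary constants fixed by the endpoint conditions.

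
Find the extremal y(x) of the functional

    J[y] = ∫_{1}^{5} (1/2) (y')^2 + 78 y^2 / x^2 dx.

The Lagrangian is L = (1/2) (y')^2 + 78 y^2 / x^2.
Compute ∂L/∂y = 156y/x^2, ∂L/∂y' = y'.
The Euler-Lagrange equation d/dx(∂L/∂y') − ∂L/∂y = 0 reduces to
    y'' − 156/x^2 · y = 0  (x > 0).
Its general solution is
    y(x) = A x^13 + B x^(-12),
with A, B fixed by the endpoint conditions.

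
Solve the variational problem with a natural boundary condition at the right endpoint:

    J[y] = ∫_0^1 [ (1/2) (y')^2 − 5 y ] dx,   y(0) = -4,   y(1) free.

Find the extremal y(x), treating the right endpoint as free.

The Lagrangian L = (1/2) (y')^2 − 5 y gives
    ∂L/∂y = −5,   ∂L/∂y' = y'.
Euler-Lagrange: d/dx(y') − (−5) = 0, i.e. y'' + 5 = 0, so
    y(x) = −(5/2) x^2 + C1 x + C2.
Fixed left endpoint y(0) = -4 ⇒ C2 = -4.
The right endpoint x = 1 is free, so the natural (transversality) condition is ∂L/∂y' |_{x=1} = 0, i.e. y'(1) = 0.
Compute y'(x) = −5 x + C1, so y'(1) = −5 + C1 = 0 ⇒ C1 = 5.
Therefore the extremal is
    y(x) = −(5/2) x^2 + 5 x − 4.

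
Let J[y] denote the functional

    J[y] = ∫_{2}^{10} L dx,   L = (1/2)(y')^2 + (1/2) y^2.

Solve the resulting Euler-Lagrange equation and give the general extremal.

The Lagrangian is L = (1/2)(y')^2 + (1/2) y^2.
∂L/∂y = y.
∂L/∂y' = y'.
The Euler-Lagrange equation d/dx(∂L/∂y') − ∂L/∂y = 0 becomes:
    y'' - y = 0
General solution: y(x) = A e^x + B e^(-x), where A and B are arbitrary constants fixed by the endpoint conditions.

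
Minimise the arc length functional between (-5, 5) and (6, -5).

Arc-length functional: J[y] = ∫ sqrt(1 + (y')^2) dx.
Lagrangian L = sqrt(1 + (y')^2) has no explicit y dependence, so ∂L/∂y = 0 and the Euler-Lagrange equation gives
    d/dx( y' / sqrt(1 + (y')^2) ) = 0  ⇒  y' / sqrt(1 + (y')^2) = const.
Hence y' is constant, so y(x) is affine.
Fitting the endpoints (-5, 5) and (6, -5):
    slope m = ((-5) − 5) / (6 − (-5)) = -10/11,
    intercept c = 5 − m·(-5) = 5/11.
Extremal: y(x) = (-10/11) x + 5/11.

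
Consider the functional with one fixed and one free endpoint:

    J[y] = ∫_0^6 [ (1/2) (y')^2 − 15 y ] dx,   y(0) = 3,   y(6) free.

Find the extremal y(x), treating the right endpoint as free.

The Lagrangian L = (1/2) (y')^2 − 15 y gives
    ∂L/∂y = −15,   ∂L/∂y' = y'.
Euler-Lagrange: d/dx(y') − (−15) = 0, i.e. y'' + 15 = 0, so
    y(x) = −(15/2) x^2 + C1 x + C2.
Fixed left endpoint y(0) = 3 ⇒ C2 = 3.
The right endpoint x = 6 is free, so the natural (transversality) condition is ∂L/∂y' |_{x=6} = 0, i.e. y'(6) = 0.
Compute y'(x) = −15 x + C1, so y'(6) = −90 + C1 = 0 ⇒ C1 = 90.
Therefore the extremal is
    y(x) = −(15/2) x^2 + 90 x + 3.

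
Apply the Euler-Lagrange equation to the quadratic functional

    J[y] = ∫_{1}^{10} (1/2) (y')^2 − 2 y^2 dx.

The Lagrangian is L = (1/2) (y')^2 − 2 y^2.
Compute ∂L/∂y = -4y, ∂L/∂y' = y'.
The Euler-Lagrange equation d/dx(∂L/∂y') − ∂L/∂y = 0 reduces to
    y'' + 4 y = 0.
Its general solution is
    y(x) = A sin(2x) + B cos(2x),
with A, B fixed by the endpoint conditions.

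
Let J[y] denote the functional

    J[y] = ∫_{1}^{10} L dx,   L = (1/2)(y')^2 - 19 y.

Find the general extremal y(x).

The Lagrangian is L = (1/2)(y')^2 - 19 y.
∂L/∂y = -19.
∂L/∂y' = y'.
The Euler-Lagrange equation d/dx(∂L/∂y') − ∂L/∂y = 0 becomes:
    y'' + 19 = 0
General solution: y(x) = -(19/2) x^2 + A x + B, where A and B are arbitrary constants fixed by the endpoint conditions.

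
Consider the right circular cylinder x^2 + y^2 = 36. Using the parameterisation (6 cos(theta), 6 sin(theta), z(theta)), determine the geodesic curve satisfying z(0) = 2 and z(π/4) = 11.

Parameterise the cylinder of radius R = 6 as
    r(θ) = (6 cos θ, 6 sin θ, z(θ)).
The arc-length element is
    ds = sqrt(36 + (dz/dθ)^2) dθ,
so the Lagrangian is L = sqrt(36 + z'^2).
L depends on z' only, not on z or θ, so ∂L/∂z = 0 and
    ∂L/∂z' = z' / sqrt(36 + z'^2).
The Euler-Lagrange equation gives
    d/dθ( z' / sqrt(36 + z'^2) ) = 0,
so z' is constant. Integrating once:
    z(θ) = a θ + b,
a helix on the cylinder (a straight line when the cylinder is unrolled). The constants a, b are determined by the endpoint conditions.
With endpoint conditions z(0) = 2 and z(π/4) = 11: from z(0) = b we get b = 2, and a·π/4 + 2 = 11 gives a = 36/π, so
    z(θ) = (36/π) θ + 2.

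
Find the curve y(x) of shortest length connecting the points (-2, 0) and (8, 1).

Arc-length functional: J[y] = ∫ sqrt(1 + (y')^2) dx.
Lagrangian L = sqrt(1 + (y')^2) has no explicit y dependence, so ∂L/∂y = 0 and the Euler-Lagrange equation gives
    d/dx( y' / sqrt(1 + (y')^2) ) = 0  ⇒  y' / sqrt(1 + (y')^2) = const.
Hence y' is constant, so y(x) is affine.
Fitting the endpoints (-2, 0) and (8, 1):
    slope m = (1 − 0) / (8 − (-2)) = 1/10,
    intercept c = 0 − m·(-2) = 1/5.
Extremal: y(x) = (1/10) x + 1/5.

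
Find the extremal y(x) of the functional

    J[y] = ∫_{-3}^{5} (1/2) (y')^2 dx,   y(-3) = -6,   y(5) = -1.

The Lagrangian is L = (1/2) (y')^2.
Compute ∂L/∂y = 0, ∂L/∂y' = y'.
The Euler-Lagrange equation d/dx(∂L/∂y') − ∂L/∂y = 0 reduces to
    y'' = 0.
Its general solution is
    y(x) = A x + B,
with A, B fixed by the endpoint conditions.
Applying the endpoint conditions y(-3) = -6 and y(5) = -1: solve A·-3 + B = -6 and A·5 + B = -1. Subtracting gives A(5 − -3) = -1 − -6, so A = 5/8, and B = -6 − A·-3 = -33/8. Therefore
    y(x) = (5/8) x - 33/8.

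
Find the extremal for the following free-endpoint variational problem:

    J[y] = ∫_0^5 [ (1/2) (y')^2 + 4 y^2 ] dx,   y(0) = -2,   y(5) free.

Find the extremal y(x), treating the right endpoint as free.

The Lagrangian L = (1/2) (y')^2 + 4 y^2 gives
    ∂L/∂y = 8 y,   ∂L/∂y' = y'.
Euler-Lagrange: y'' − 8 y = 0.
With k = sqrt(8), the general solution is
    y(x) = A cosh(sqrt(8) x) + B sinh(sqrt(8) x).
Fixed left endpoint y(0) = -2 ⇒ A = -2.
The right endpoint x = 5 is free, so the natural (transversality) condition is ∂L/∂y' |_{x=5} = 0, i.e. y'(5) = 0.
Compute y'(x) = A k sinh(k x) + B k cosh(k x), so
    y'(5) = A k sinh(k·5) + B k cosh(k·5) = 0
    ⇒ B = −A tanh(k·5) = 2 tanh(sqrt(8)·5).
Therefore the extremal is
    y(x) = −2 cosh(sqrt(8) x) + 2 tanh(sqrt(8)·5) sinh(sqrt(8) x).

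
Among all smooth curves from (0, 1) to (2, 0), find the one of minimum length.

Arc-length functional: J[y] = ∫ sqrt(1 + (y')^2) dx.
Lagrangian L = sqrt(1 + (y')^2) has no explicit y dependence, so ∂L/∂y = 0 and the Euler-Lagrange equation gives
    d/dx( y' / sqrt(1 + (y')^2) ) = 0  ⇒  y' / sqrt(1 + (y')^2) = const.
Hence y' is constant, so y(x) is affine.
Fitting the endpoints (0, 1) and (2, 0):
    slope m = (0 − 1) / (2 − 0) = -1/2,
    intercept c = 1 − m·0 = 1.
Extremal: y(x) = (-1/2) x + 1.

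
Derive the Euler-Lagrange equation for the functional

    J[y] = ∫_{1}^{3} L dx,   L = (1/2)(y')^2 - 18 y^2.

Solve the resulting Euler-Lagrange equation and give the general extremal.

The Lagrangian is L = (1/2)(y')^2 - 18 y^2.
∂L/∂y = -36y.
∂L/∂y' = y'.
The Euler-Lagrange equation d/dx(∂L/∂y') − ∂L/∂y = 0 becomes:
    y'' + 36 y = 0
General solution: y(x) = A sin(6x) + B cos(6x), where A and B are arbitrary constants fixed by the endpoint conditions.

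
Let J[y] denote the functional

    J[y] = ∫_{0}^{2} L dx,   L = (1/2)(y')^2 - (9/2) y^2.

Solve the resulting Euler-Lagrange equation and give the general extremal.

The Lagrangian is L = (1/2)(y')^2 - (9/2) y^2.
∂L/∂y = -9y.
∂L/∂y' = y'.
The Euler-Lagrange equation d/dx(∂L/∂y') − ∂L/∂y = 0 becomes:
    y'' + 9 y = 0
General solution: y(x) = A sin(3x) + B cos(3x), where A and B are arbitrary constants fixed by the endpoint conditions.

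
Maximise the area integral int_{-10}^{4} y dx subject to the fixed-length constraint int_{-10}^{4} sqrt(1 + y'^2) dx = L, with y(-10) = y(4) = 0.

Set up the augmented Lagrangian using a multiplier λ for the length constraint:
    F(y, y') = y − λ sqrt(1 + y'^2).
F has no explicit x dependence, so the Beltrami identity yields a first integral
    F − y' ∂F/∂y' = C.
Compute ∂F/∂y' = −λ y' / sqrt(1 + y'^2). Then
    y − λ sqrt(1 + y'^2) + λ y'^2 / sqrt(1 + y'^2) = C
    ⇒  y − λ / sqrt(1 + y'^2) = C.
Solving for y' and integrating gives
    (x − a)^2 + (y − b)^2 = λ^2,
a circular arc of radius λ. The constants a, b are determined by the endpoint conditions y(-10) = y(4) = 0, and λ is fixed implicitly by the length constraint
    ∫_{-10}^{4} sqrt(1 + y'^2) dx = L.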